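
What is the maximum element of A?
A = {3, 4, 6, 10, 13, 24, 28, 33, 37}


Set A = {3, 4, 6, 10, 13, 24, 28, 33, 37}
Elements in ascending order: 3, 4, 6, 10, 13, 24, 28, 33, 37
The largest element is 37.

37


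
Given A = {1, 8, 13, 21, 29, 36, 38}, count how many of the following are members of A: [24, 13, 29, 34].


Set A = {1, 8, 13, 21, 29, 36, 38}
Candidates: [24, 13, 29, 34]
Check each candidate:
24 ∉ A, 13 ∈ A, 29 ∈ A, 34 ∉ A
Count of candidates in A: 2

2


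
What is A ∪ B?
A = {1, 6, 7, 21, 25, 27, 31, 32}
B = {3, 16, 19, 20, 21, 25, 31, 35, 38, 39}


Set A = {1, 6, 7, 21, 25, 27, 31, 32}
Set B = {3, 16, 19, 20, 21, 25, 31, 35, 38, 39}
A ∪ B includes all elements in either set.
Elements from A: {1, 6, 7, 21, 25, 27, 31, 32}
Elements from B not already included: {3, 16, 19, 20, 35, 38, 39}
A ∪ B = {1, 3, 6, 7, 16, 19, 20, 21, 25, 27, 31, 32, 35, 38, 39}

{1, 3, 6, 7, 16, 19, 20, 21, 25, 27, 31, 32, 35, 38, 39}


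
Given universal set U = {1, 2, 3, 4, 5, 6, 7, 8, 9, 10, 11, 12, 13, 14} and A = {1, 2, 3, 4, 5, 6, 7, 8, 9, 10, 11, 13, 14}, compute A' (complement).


Universal set U = {1, 2, 3, 4, 5, 6, 7, 8, 9, 10, 11, 12, 13, 14}
Set A = {1, 2, 3, 4, 5, 6, 7, 8, 9, 10, 11, 13, 14}
A' = U \ A = elements in U but not in A
Checking each element of U:
1 (in A, exclude), 2 (in A, exclude), 3 (in A, exclude), 4 (in A, exclude), 5 (in A, exclude), 6 (in A, exclude), 7 (in A, exclude), 8 (in A, exclude), 9 (in A, exclude), 10 (in A, exclude), 11 (in A, exclude), 12 (not in A, include), 13 (in A, exclude), 14 (in A, exclude)
A' = {12}

{12}


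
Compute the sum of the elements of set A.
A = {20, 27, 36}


Set A = {20, 27, 36}
Sum = 20 + 27 + 36 = 83

83


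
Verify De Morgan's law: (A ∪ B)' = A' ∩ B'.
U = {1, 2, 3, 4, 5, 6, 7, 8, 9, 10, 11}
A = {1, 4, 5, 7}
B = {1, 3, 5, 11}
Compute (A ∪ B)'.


U = {1, 2, 3, 4, 5, 6, 7, 8, 9, 10, 11}
A = {1, 4, 5, 7}, B = {1, 3, 5, 11}
A ∪ B = {1, 3, 4, 5, 7, 11}
(A ∪ B)' = U \ (A ∪ B) = {2, 6, 8, 9, 10}
Verification via A' ∩ B': A' = {2, 3, 6, 8, 9, 10, 11}, B' = {2, 4, 6, 7, 8, 9, 10}
A' ∩ B' = {2, 6, 8, 9, 10} ✓

{2, 6, 8, 9, 10}


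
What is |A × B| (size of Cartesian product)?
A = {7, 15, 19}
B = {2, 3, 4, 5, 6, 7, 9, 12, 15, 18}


Set A = {7, 15, 19} has 3 elements.
Set B = {2, 3, 4, 5, 6, 7, 9, 12, 15, 18} has 10 elements.
|A × B| = |A| × |B| = 3 × 10 = 30

30


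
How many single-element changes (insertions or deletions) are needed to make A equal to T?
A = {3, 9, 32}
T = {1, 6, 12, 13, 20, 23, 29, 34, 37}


Set A = {3, 9, 32}
Set T = {1, 6, 12, 13, 20, 23, 29, 34, 37}
Elements to remove from A (in A, not in T): {3, 9, 32} → 3 removals
Elements to add to A (in T, not in A): {1, 6, 12, 13, 20, 23, 29, 34, 37} → 9 additions
Total edits = 3 + 9 = 12

12


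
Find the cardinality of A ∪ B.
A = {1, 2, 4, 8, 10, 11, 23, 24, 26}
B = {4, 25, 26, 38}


Set A = {1, 2, 4, 8, 10, 11, 23, 24, 26}, |A| = 9
Set B = {4, 25, 26, 38}, |B| = 4
A ∩ B = {4, 26}, |A ∩ B| = 2
|A ∪ B| = |A| + |B| - |A ∩ B| = 9 + 4 - 2 = 11

11


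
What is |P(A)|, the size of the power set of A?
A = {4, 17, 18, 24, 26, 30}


Set A = {4, 17, 18, 24, 26, 30}
|A| = 6
The power set P(A) contains all subsets of A.
|P(A)| = 2^|A| = 2^6 = 64

64


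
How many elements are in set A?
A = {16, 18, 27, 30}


Set A = {16, 18, 27, 30}
Listing elements: 16, 18, 27, 30
Counting: 4 elements
|A| = 4

4


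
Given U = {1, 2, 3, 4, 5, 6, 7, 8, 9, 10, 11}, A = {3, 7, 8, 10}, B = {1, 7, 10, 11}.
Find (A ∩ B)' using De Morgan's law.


U = {1, 2, 3, 4, 5, 6, 7, 8, 9, 10, 11}
A = {3, 7, 8, 10}, B = {1, 7, 10, 11}
A ∩ B = {7, 10}
(A ∩ B)' = U \ (A ∩ B) = {1, 2, 3, 4, 5, 6, 8, 9, 11}
Verification via A' ∪ B': A' = {1, 2, 4, 5, 6, 9, 11}, B' = {2, 3, 4, 5, 6, 8, 9}
A' ∪ B' = {1, 2, 3, 4, 5, 6, 8, 9, 11} ✓

{1, 2, 3, 4, 5, 6, 8, 9, 11}


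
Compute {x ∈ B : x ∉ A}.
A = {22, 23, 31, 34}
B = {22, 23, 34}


Set A = {22, 23, 31, 34}
Set B = {22, 23, 34}
Check each element of B against A:
22 ∈ A, 23 ∈ A, 34 ∈ A
Elements of B not in A: {}

{}


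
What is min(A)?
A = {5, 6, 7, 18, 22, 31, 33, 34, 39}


Set A = {5, 6, 7, 18, 22, 31, 33, 34, 39}
Elements in ascending order: 5, 6, 7, 18, 22, 31, 33, 34, 39
The smallest element is 5.

5


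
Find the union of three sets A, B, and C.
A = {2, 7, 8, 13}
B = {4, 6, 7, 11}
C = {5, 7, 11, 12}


Set A = {2, 7, 8, 13}
Set B = {4, 6, 7, 11}
Set C = {5, 7, 11, 12}
First, A ∪ B = {2, 4, 6, 7, 8, 11, 13}
Then, (A ∪ B) ∪ C = {2, 4, 5, 6, 7, 8, 11, 12, 13}

{2, 4, 5, 6, 7, 8, 11, 12, 13}


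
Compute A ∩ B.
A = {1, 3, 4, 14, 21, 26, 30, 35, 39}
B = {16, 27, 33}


Set A = {1, 3, 4, 14, 21, 26, 30, 35, 39}
Set B = {16, 27, 33}
A ∩ B includes only elements in both sets.
Check each element of A against B:
1 ✗, 3 ✗, 4 ✗, 14 ✗, 21 ✗, 26 ✗, 30 ✗, 35 ✗, 39 ✗
A ∩ B = {}

{}


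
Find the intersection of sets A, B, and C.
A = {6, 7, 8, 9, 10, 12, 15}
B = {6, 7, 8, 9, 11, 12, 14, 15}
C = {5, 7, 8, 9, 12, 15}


Set A = {6, 7, 8, 9, 10, 12, 15}
Set B = {6, 7, 8, 9, 11, 12, 14, 15}
Set C = {5, 7, 8, 9, 12, 15}
First, A ∩ B = {6, 7, 8, 9, 12, 15}
Then, (A ∩ B) ∩ C = {7, 8, 9, 12, 15}

{7, 8, 9, 12, 15}


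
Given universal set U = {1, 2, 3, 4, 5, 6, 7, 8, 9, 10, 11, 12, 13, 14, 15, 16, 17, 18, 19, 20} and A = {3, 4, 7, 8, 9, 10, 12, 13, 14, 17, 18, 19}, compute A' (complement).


Universal set U = {1, 2, 3, 4, 5, 6, 7, 8, 9, 10, 11, 12, 13, 14, 15, 16, 17, 18, 19, 20}
Set A = {3, 4, 7, 8, 9, 10, 12, 13, 14, 17, 18, 19}
A' = U \ A = elements in U but not in A
Checking each element of U:
1 (not in A, include), 2 (not in A, include), 3 (in A, exclude), 4 (in A, exclude), 5 (not in A, include), 6 (not in A, include), 7 (in A, exclude), 8 (in A, exclude), 9 (in A, exclude), 10 (in A, exclude), 11 (not in A, include), 12 (in A, exclude), 13 (in A, exclude), 14 (in A, exclude), 15 (not in A, include), 16 (not in A, include), 17 (in A, exclude), 18 (in A, exclude), 19 (in A, exclude), 20 (not in A, include)
A' = {1, 2, 5, 6, 11, 15, 16, 20}

{1, 2, 5, 6, 11, 15, 16, 20}


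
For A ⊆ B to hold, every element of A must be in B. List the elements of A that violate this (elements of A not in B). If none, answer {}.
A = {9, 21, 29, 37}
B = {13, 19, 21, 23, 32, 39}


Set A = {9, 21, 29, 37}
Set B = {13, 19, 21, 23, 32, 39}
Check each element of A against B:
9 ∉ B (include), 21 ∈ B, 29 ∉ B (include), 37 ∉ B (include)
Elements of A not in B: {9, 29, 37}

{9, 29, 37}


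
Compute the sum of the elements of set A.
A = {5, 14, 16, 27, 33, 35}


Set A = {5, 14, 16, 27, 33, 35}
Sum = 5 + 14 + 16 + 27 + 33 + 35 = 130

130


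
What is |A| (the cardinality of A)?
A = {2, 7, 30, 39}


Set A = {2, 7, 30, 39}
Listing elements: 2, 7, 30, 39
Counting: 4 elements
|A| = 4

4


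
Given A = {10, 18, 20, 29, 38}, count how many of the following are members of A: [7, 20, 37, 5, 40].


Set A = {10, 18, 20, 29, 38}
Candidates: [7, 20, 37, 5, 40]
Check each candidate:
7 ∉ A, 20 ∈ A, 37 ∉ A, 5 ∉ A, 40 ∉ A
Count of candidates in A: 1

1


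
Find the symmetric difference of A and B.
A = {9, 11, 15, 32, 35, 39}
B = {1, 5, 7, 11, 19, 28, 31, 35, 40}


Set A = {9, 11, 15, 32, 35, 39}
Set B = {1, 5, 7, 11, 19, 28, 31, 35, 40}
A △ B = (A \ B) ∪ (B \ A)
Elements in A but not B: {9, 15, 32, 39}
Elements in B but not A: {1, 5, 7, 19, 28, 31, 40}
A △ B = {1, 5, 7, 9, 15, 19, 28, 31, 32, 39, 40}

{1, 5, 7, 9, 15, 19, 28, 31, 32, 39, 40}


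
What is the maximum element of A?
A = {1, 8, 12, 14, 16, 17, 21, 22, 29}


Set A = {1, 8, 12, 14, 16, 17, 21, 22, 29}
Elements in ascending order: 1, 8, 12, 14, 16, 17, 21, 22, 29
The largest element is 29.

29


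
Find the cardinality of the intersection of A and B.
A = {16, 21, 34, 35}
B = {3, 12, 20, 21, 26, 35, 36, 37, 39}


Set A = {16, 21, 34, 35}
Set B = {3, 12, 20, 21, 26, 35, 36, 37, 39}
A ∩ B = {21, 35}
|A ∩ B| = 2

2


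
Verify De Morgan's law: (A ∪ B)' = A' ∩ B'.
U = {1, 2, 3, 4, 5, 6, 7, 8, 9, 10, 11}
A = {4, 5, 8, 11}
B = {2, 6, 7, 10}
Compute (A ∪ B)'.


U = {1, 2, 3, 4, 5, 6, 7, 8, 9, 10, 11}
A = {4, 5, 8, 11}, B = {2, 6, 7, 10}
A ∪ B = {2, 4, 5, 6, 7, 8, 10, 11}
(A ∪ B)' = U \ (A ∪ B) = {1, 3, 9}
Verification via A' ∩ B': A' = {1, 2, 3, 6, 7, 9, 10}, B' = {1, 3, 4, 5, 8, 9, 11}
A' ∩ B' = {1, 3, 9} ✓

{1, 3, 9}


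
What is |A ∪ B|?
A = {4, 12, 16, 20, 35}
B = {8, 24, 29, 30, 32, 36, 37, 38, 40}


Set A = {4, 12, 16, 20, 35}, |A| = 5
Set B = {8, 24, 29, 30, 32, 36, 37, 38, 40}, |B| = 9
A ∩ B = {}, |A ∩ B| = 0
|A ∪ B| = |A| + |B| - |A ∩ B| = 5 + 9 - 0 = 14

14


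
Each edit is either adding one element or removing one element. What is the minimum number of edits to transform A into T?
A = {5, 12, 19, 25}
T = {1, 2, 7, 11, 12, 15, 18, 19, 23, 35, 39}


Set A = {5, 12, 19, 25}
Set T = {1, 2, 7, 11, 12, 15, 18, 19, 23, 35, 39}
Elements to remove from A (in A, not in T): {5, 25} → 2 removals
Elements to add to A (in T, not in A): {1, 2, 7, 11, 15, 18, 23, 35, 39} → 9 additions
Total edits = 2 + 9 = 11

11


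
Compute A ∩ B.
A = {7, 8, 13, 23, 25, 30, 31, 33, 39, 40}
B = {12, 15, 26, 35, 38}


Set A = {7, 8, 13, 23, 25, 30, 31, 33, 39, 40}
Set B = {12, 15, 26, 35, 38}
A ∩ B includes only elements in both sets.
Check each element of A against B:
7 ✗, 8 ✗, 13 ✗, 23 ✗, 25 ✗, 30 ✗, 31 ✗, 33 ✗, 39 ✗, 40 ✗
A ∩ B = {}

{}


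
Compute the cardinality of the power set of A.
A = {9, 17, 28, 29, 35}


Set A = {9, 17, 28, 29, 35}
|A| = 5
The power set P(A) contains all subsets of A.
|P(A)| = 2^|A| = 2^5 = 32

32


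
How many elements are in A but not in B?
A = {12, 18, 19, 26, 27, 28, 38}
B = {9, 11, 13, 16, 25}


Set A = {12, 18, 19, 26, 27, 28, 38}
Set B = {9, 11, 13, 16, 25}
A \ B = {12, 18, 19, 26, 27, 28, 38}
|A \ B| = 7

7


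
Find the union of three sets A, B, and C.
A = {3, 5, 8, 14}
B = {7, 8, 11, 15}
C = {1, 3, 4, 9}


Set A = {3, 5, 8, 14}
Set B = {7, 8, 11, 15}
Set C = {1, 3, 4, 9}
First, A ∪ B = {3, 5, 7, 8, 11, 14, 15}
Then, (A ∪ B) ∪ C = {1, 3, 4, 5, 7, 8, 9, 11, 14, 15}

{1, 3, 4, 5, 7, 8, 9, 11, 14, 15}


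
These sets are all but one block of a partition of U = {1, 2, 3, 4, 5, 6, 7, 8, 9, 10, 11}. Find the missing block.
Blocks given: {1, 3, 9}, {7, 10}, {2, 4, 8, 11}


U = {1, 2, 3, 4, 5, 6, 7, 8, 9, 10, 11}
Shown blocks: {1, 3, 9}, {7, 10}, {2, 4, 8, 11}
A partition's blocks are pairwise disjoint and cover U, so the missing block = U \ (union of shown blocks).
Union of shown blocks: {1, 2, 3, 4, 7, 8, 9, 10, 11}
Missing block = U \ (union) = {5, 6}

{5, 6}


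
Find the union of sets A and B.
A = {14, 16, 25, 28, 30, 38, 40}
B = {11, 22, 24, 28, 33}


Set A = {14, 16, 25, 28, 30, 38, 40}
Set B = {11, 22, 24, 28, 33}
A ∪ B includes all elements in either set.
Elements from A: {14, 16, 25, 28, 30, 38, 40}
Elements from B not already included: {11, 22, 24, 33}
A ∪ B = {11, 14, 16, 22, 24, 25, 28, 30, 33, 38, 40}

{11, 14, 16, 22, 24, 25, 28, 30, 33, 38, 40}


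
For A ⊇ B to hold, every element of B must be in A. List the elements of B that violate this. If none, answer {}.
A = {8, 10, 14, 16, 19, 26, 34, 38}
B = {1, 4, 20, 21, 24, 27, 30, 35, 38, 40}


Set A = {8, 10, 14, 16, 19, 26, 34, 38}
Set B = {1, 4, 20, 21, 24, 27, 30, 35, 38, 40}
Check each element of B against A:
1 ∉ A (include), 4 ∉ A (include), 20 ∉ A (include), 21 ∉ A (include), 24 ∉ A (include), 27 ∉ A (include), 30 ∉ A (include), 35 ∉ A (include), 38 ∈ A, 40 ∉ A (include)
Elements of B not in A: {1, 4, 20, 21, 24, 27, 30, 35, 40}

{1, 4, 20, 21, 24, 27, 30, 35, 40}


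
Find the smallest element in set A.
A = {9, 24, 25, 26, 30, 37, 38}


Set A = {9, 24, 25, 26, 30, 37, 38}
Elements in ascending order: 9, 24, 25, 26, 30, 37, 38
The smallest element is 9.

9


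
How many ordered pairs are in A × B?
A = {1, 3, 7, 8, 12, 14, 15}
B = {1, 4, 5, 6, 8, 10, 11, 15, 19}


Set A = {1, 3, 7, 8, 12, 14, 15} has 7 elements.
Set B = {1, 4, 5, 6, 8, 10, 11, 15, 19} has 9 elements.
|A × B| = |A| × |B| = 7 × 9 = 63

63


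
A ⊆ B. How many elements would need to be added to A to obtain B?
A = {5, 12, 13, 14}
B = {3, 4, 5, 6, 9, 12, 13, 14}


Set A = {5, 12, 13, 14}, |A| = 4
Set B = {3, 4, 5, 6, 9, 12, 13, 14}, |B| = 8
Since A ⊆ B: B \ A = {3, 4, 6, 9}
|B| - |A| = 8 - 4 = 4

4


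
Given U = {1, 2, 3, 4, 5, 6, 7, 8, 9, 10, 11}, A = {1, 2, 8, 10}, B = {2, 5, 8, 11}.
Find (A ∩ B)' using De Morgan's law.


U = {1, 2, 3, 4, 5, 6, 7, 8, 9, 10, 11}
A = {1, 2, 8, 10}, B = {2, 5, 8, 11}
A ∩ B = {2, 8}
(A ∩ B)' = U \ (A ∩ B) = {1, 3, 4, 5, 6, 7, 9, 10, 11}
Verification via A' ∪ B': A' = {3, 4, 5, 6, 7, 9, 11}, B' = {1, 3, 4, 6, 7, 9, 10}
A' ∪ B' = {1, 3, 4, 5, 6, 7, 9, 10, 11} ✓

{1, 3, 4, 5, 6, 7, 9, 10, 11}


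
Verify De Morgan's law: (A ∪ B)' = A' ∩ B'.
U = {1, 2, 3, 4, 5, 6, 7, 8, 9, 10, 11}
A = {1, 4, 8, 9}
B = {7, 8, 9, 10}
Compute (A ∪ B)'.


U = {1, 2, 3, 4, 5, 6, 7, 8, 9, 10, 11}
A = {1, 4, 8, 9}, B = {7, 8, 9, 10}
A ∪ B = {1, 4, 7, 8, 9, 10}
(A ∪ B)' = U \ (A ∪ B) = {2, 3, 5, 6, 11}
Verification via A' ∩ B': A' = {2, 3, 5, 6, 7, 10, 11}, B' = {1, 2, 3, 4, 5, 6, 11}
A' ∩ B' = {2, 3, 5, 6, 11} ✓

{2, 3, 5, 6, 11}


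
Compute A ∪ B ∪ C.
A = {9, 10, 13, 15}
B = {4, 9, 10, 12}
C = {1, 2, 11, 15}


Set A = {9, 10, 13, 15}
Set B = {4, 9, 10, 12}
Set C = {1, 2, 11, 15}
First, A ∪ B = {4, 9, 10, 12, 13, 15}
Then, (A ∪ B) ∪ C = {1, 2, 4, 9, 10, 11, 12, 13, 15}

{1, 2, 4, 9, 10, 11, 12, 13, 15}


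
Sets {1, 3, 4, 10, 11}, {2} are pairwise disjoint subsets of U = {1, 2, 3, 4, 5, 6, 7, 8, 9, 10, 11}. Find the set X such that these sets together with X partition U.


U = {1, 2, 3, 4, 5, 6, 7, 8, 9, 10, 11}
Shown blocks: {1, 3, 4, 10, 11}, {2}
A partition's blocks are pairwise disjoint and cover U, so the missing block = U \ (union of shown blocks).
Union of shown blocks: {1, 2, 3, 4, 10, 11}
Missing block = U \ (union) = {5, 6, 7, 8, 9}

{5, 6, 7, 8, 9}


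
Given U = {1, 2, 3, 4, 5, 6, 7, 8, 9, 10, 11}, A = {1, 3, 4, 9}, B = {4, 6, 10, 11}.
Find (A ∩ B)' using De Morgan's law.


U = {1, 2, 3, 4, 5, 6, 7, 8, 9, 10, 11}
A = {1, 3, 4, 9}, B = {4, 6, 10, 11}
A ∩ B = {4}
(A ∩ B)' = U \ (A ∩ B) = {1, 2, 3, 5, 6, 7, 8, 9, 10, 11}
Verification via A' ∪ B': A' = {2, 5, 6, 7, 8, 10, 11}, B' = {1, 2, 3, 5, 7, 8, 9}
A' ∪ B' = {1, 2, 3, 5, 6, 7, 8, 9, 10, 11} ✓

{1, 2, 3, 5, 6, 7, 8, 9, 10, 11}


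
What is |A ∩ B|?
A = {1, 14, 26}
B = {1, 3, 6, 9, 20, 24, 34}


Set A = {1, 14, 26}
Set B = {1, 3, 6, 9, 20, 24, 34}
A ∩ B = {1}
|A ∩ B| = 1

1


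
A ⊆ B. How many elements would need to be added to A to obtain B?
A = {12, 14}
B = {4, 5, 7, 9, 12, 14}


Set A = {12, 14}, |A| = 2
Set B = {4, 5, 7, 9, 12, 14}, |B| = 6
Since A ⊆ B: B \ A = {4, 5, 7, 9}
|B| - |A| = 6 - 2 = 4

4


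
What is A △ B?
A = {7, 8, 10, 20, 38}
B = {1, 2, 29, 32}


Set A = {7, 8, 10, 20, 38}
Set B = {1, 2, 29, 32}
A △ B = (A \ B) ∪ (B \ A)
Elements in A but not B: {7, 8, 10, 20, 38}
Elements in B but not A: {1, 2, 29, 32}
A △ B = {1, 2, 7, 8, 10, 20, 29, 32, 38}

{1, 2, 7, 8, 10, 20, 29, 32, 38}


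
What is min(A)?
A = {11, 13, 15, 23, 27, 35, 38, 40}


Set A = {11, 13, 15, 23, 27, 35, 38, 40}
Elements in ascending order: 11, 13, 15, 23, 27, 35, 38, 40
The smallest element is 11.

11


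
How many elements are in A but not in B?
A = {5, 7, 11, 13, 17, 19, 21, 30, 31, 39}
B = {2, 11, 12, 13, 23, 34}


Set A = {5, 7, 11, 13, 17, 19, 21, 30, 31, 39}
Set B = {2, 11, 12, 13, 23, 34}
A \ B = {5, 7, 17, 19, 21, 30, 31, 39}
|A \ B| = 8

8


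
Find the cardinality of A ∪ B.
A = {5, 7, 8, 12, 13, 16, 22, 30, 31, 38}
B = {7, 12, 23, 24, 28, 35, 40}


Set A = {5, 7, 8, 12, 13, 16, 22, 30, 31, 38}, |A| = 10
Set B = {7, 12, 23, 24, 28, 35, 40}, |B| = 7
A ∩ B = {7, 12}, |A ∩ B| = 2
|A ∪ B| = |A| + |B| - |A ∩ B| = 10 + 7 - 2 = 15

15


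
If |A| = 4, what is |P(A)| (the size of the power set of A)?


The set has 4 elements.
The power set contains all possible subsets.
|P(A)| = 2^|A| = 2^4 = 16

16


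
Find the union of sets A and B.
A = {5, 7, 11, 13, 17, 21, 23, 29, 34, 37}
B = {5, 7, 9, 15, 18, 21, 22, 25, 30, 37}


Set A = {5, 7, 11, 13, 17, 21, 23, 29, 34, 37}
Set B = {5, 7, 9, 15, 18, 21, 22, 25, 30, 37}
A ∪ B includes all elements in either set.
Elements from A: {5, 7, 11, 13, 17, 21, 23, 29, 34, 37}
Elements from B not already included: {9, 15, 18, 22, 25, 30}
A ∪ B = {5, 7, 9, 11, 13, 15, 17, 18, 21, 22, 23, 25, 29, 30, 34, 37}

{5, 7, 9, 11, 13, 15, 17, 18, 21, 22, 23, 25, 29, 30, 34, 37}


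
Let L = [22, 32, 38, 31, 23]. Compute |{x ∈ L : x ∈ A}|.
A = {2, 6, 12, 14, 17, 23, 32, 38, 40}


Set A = {2, 6, 12, 14, 17, 23, 32, 38, 40}
Candidates: [22, 32, 38, 31, 23]
Check each candidate:
22 ∉ A, 32 ∈ A, 38 ∈ A, 31 ∉ A, 23 ∈ A
Count of candidates in A: 3

3


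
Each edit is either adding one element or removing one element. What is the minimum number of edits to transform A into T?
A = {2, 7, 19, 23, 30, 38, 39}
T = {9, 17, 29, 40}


Set A = {2, 7, 19, 23, 30, 38, 39}
Set T = {9, 17, 29, 40}
Elements to remove from A (in A, not in T): {2, 7, 19, 23, 30, 38, 39} → 7 removals
Elements to add to A (in T, not in A): {9, 17, 29, 40} → 4 additions
Total edits = 7 + 4 = 11

11


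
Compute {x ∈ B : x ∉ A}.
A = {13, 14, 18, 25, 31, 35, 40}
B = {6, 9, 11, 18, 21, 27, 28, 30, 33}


Set A = {13, 14, 18, 25, 31, 35, 40}
Set B = {6, 9, 11, 18, 21, 27, 28, 30, 33}
Check each element of B against A:
6 ∉ A (include), 9 ∉ A (include), 11 ∉ A (include), 18 ∈ A, 21 ∉ A (include), 27 ∉ A (include), 28 ∉ A (include), 30 ∉ A (include), 33 ∉ A (include)
Elements of B not in A: {6, 9, 11, 21, 27, 28, 30, 33}

{6, 9, 11, 21, 27, 28, 30, 33}


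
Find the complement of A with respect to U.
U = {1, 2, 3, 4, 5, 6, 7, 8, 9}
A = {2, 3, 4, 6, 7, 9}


Universal set U = {1, 2, 3, 4, 5, 6, 7, 8, 9}
Set A = {2, 3, 4, 6, 7, 9}
A' = U \ A = elements in U but not in A
Checking each element of U:
1 (not in A, include), 2 (in A, exclude), 3 (in A, exclude), 4 (in A, exclude), 5 (not in A, include), 6 (in A, exclude), 7 (in A, exclude), 8 (not in A, include), 9 (in A, exclude)
A' = {1, 5, 8}

{1, 5, 8}


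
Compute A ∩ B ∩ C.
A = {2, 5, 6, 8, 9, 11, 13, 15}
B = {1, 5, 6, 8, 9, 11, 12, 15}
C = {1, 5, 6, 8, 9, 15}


Set A = {2, 5, 6, 8, 9, 11, 13, 15}
Set B = {1, 5, 6, 8, 9, 11, 12, 15}
Set C = {1, 5, 6, 8, 9, 15}
First, A ∩ B = {5, 6, 8, 9, 11, 15}
Then, (A ∩ B) ∩ C = {5, 6, 8, 9, 15}

{5, 6, 8, 9, 15}


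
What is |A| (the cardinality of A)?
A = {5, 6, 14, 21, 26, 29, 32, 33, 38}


Set A = {5, 6, 14, 21, 26, 29, 32, 33, 38}
Listing elements: 5, 6, 14, 21, 26, 29, 32, 33, 38
Counting: 9 elements
|A| = 9

9


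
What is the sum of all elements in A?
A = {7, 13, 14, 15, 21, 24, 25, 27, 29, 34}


Set A = {7, 13, 14, 15, 21, 24, 25, 27, 29, 34}
Sum = 7 + 13 + 14 + 15 + 21 + 24 + 25 + 27 + 29 + 34 = 209

209


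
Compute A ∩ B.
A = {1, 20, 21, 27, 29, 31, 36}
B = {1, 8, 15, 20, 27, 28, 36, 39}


Set A = {1, 20, 21, 27, 29, 31, 36}
Set B = {1, 8, 15, 20, 27, 28, 36, 39}
A ∩ B includes only elements in both sets.
Check each element of A against B:
1 ✓, 20 ✓, 21 ✗, 27 ✓, 29 ✗, 31 ✗, 36 ✓
A ∩ B = {1, 20, 27, 36}

{1, 20, 27, 36}


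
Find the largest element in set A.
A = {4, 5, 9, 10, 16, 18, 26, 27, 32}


Set A = {4, 5, 9, 10, 16, 18, 26, 27, 32}
Elements in ascending order: 4, 5, 9, 10, 16, 18, 26, 27, 32
The largest element is 32.

32


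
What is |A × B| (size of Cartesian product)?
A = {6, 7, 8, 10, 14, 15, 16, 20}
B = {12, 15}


Set A = {6, 7, 8, 10, 14, 15, 16, 20} has 8 elements.
Set B = {12, 15} has 2 elements.
|A × B| = |A| × |B| = 8 × 2 = 16

16


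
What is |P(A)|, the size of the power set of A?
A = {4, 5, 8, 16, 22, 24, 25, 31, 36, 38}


Set A = {4, 5, 8, 16, 22, 24, 25, 31, 36, 38}
|A| = 10
The power set P(A) contains all subsets of A.
|P(A)| = 2^|A| = 2^10 = 1024

1024


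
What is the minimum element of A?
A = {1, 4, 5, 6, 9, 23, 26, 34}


Set A = {1, 4, 5, 6, 9, 23, 26, 34}
Elements in ascending order: 1, 4, 5, 6, 9, 23, 26, 34
The smallest element is 1.

1


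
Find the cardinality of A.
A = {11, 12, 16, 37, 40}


Set A = {11, 12, 16, 37, 40}
Listing elements: 11, 12, 16, 37, 40
Counting: 5 elements
|A| = 5

5


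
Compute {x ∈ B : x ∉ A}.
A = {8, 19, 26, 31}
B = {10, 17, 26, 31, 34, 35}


Set A = {8, 19, 26, 31}
Set B = {10, 17, 26, 31, 34, 35}
Check each element of B against A:
10 ∉ A (include), 17 ∉ A (include), 26 ∈ A, 31 ∈ A, 34 ∉ A (include), 35 ∉ A (include)
Elements of B not in A: {10, 17, 34, 35}

{10, 17, 34, 35}


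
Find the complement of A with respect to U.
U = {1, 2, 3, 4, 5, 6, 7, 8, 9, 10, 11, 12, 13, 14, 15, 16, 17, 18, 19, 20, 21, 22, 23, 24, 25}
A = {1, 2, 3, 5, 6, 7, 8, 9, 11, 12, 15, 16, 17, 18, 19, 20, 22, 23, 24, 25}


Universal set U = {1, 2, 3, 4, 5, 6, 7, 8, 9, 10, 11, 12, 13, 14, 15, 16, 17, 18, 19, 20, 21, 22, 23, 24, 25}
Set A = {1, 2, 3, 5, 6, 7, 8, 9, 11, 12, 15, 16, 17, 18, 19, 20, 22, 23, 24, 25}
A' = U \ A = elements in U but not in A
Checking each element of U:
1 (in A, exclude), 2 (in A, exclude), 3 (in A, exclude), 4 (not in A, include), 5 (in A, exclude), 6 (in A, exclude), 7 (in A, exclude), 8 (in A, exclude), 9 (in A, exclude), 10 (not in A, include), 11 (in A, exclude), 12 (in A, exclude), 13 (not in A, include), 14 (not in A, include), 15 (in A, exclude), 16 (in A, exclude), 17 (in A, exclude), 18 (in A, exclude), 19 (in A, exclude), 20 (in A, exclude), 21 (not in A, include), 22 (in A, exclude), 23 (in A, exclude), 24 (in A, exclude), 25 (in A, exclude)
A' = {4, 10, 13, 14, 21}

{4, 10, 13, 14, 21}


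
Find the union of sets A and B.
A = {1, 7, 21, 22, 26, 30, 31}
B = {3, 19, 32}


Set A = {1, 7, 21, 22, 26, 30, 31}
Set B = {3, 19, 32}
A ∪ B includes all elements in either set.
Elements from A: {1, 7, 21, 22, 26, 30, 31}
Elements from B not already included: {3, 19, 32}
A ∪ B = {1, 3, 7, 19, 21, 22, 26, 30, 31, 32}

{1, 3, 7, 19, 21, 22, 26, 30, 31, 32}


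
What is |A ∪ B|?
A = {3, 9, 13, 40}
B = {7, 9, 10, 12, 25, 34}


Set A = {3, 9, 13, 40}, |A| = 4
Set B = {7, 9, 10, 12, 25, 34}, |B| = 6
A ∩ B = {9}, |A ∩ B| = 1
|A ∪ B| = |A| + |B| - |A ∩ B| = 4 + 6 - 1 = 9

9


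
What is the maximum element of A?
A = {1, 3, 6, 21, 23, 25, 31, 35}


Set A = {1, 3, 6, 21, 23, 25, 31, 35}
Elements in ascending order: 1, 3, 6, 21, 23, 25, 31, 35
The largest element is 35.

35


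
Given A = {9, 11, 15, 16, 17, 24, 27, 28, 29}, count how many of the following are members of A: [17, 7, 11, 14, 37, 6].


Set A = {9, 11, 15, 16, 17, 24, 27, 28, 29}
Candidates: [17, 7, 11, 14, 37, 6]
Check each candidate:
17 ∈ A, 7 ∉ A, 11 ∈ A, 14 ∉ A, 37 ∉ A, 6 ∉ A
Count of candidates in A: 2

2


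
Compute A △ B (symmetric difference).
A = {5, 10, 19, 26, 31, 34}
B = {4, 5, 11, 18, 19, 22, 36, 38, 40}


Set A = {5, 10, 19, 26, 31, 34}
Set B = {4, 5, 11, 18, 19, 22, 36, 38, 40}
A △ B = (A \ B) ∪ (B \ A)
Elements in A but not B: {10, 26, 31, 34}
Elements in B but not A: {4, 11, 18, 22, 36, 38, 40}
A △ B = {4, 10, 11, 18, 22, 26, 31, 34, 36, 38, 40}

{4, 10, 11, 18, 22, 26, 31, 34, 36, 38, 40}


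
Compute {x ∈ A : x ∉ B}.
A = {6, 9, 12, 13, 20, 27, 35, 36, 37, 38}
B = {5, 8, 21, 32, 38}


Set A = {6, 9, 12, 13, 20, 27, 35, 36, 37, 38}
Set B = {5, 8, 21, 32, 38}
Check each element of A against B:
6 ∉ B (include), 9 ∉ B (include), 12 ∉ B (include), 13 ∉ B (include), 20 ∉ B (include), 27 ∉ B (include), 35 ∉ B (include), 36 ∉ B (include), 37 ∉ B (include), 38 ∈ B
Elements of A not in B: {6, 9, 12, 13, 20, 27, 35, 36, 37}

{6, 9, 12, 13, 20, 27, 35, 36, 37}


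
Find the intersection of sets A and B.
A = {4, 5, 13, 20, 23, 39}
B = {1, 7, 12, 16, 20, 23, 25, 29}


Set A = {4, 5, 13, 20, 23, 39}
Set B = {1, 7, 12, 16, 20, 23, 25, 29}
A ∩ B includes only elements in both sets.
Check each element of A against B:
4 ✗, 5 ✗, 13 ✗, 20 ✓, 23 ✓, 39 ✗
A ∩ B = {20, 23}

{20, 23}


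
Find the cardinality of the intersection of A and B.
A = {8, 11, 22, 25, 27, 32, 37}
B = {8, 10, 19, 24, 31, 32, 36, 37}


Set A = {8, 11, 22, 25, 27, 32, 37}
Set B = {8, 10, 19, 24, 31, 32, 36, 37}
A ∩ B = {8, 32, 37}
|A ∩ B| = 3

3


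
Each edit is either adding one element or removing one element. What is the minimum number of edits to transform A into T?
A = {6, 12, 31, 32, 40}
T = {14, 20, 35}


Set A = {6, 12, 31, 32, 40}
Set T = {14, 20, 35}
Elements to remove from A (in A, not in T): {6, 12, 31, 32, 40} → 5 removals
Elements to add to A (in T, not in A): {14, 20, 35} → 3 additions
Total edits = 5 + 3 = 8

8


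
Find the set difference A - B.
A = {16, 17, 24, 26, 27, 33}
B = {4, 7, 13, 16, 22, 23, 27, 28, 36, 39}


Set A = {16, 17, 24, 26, 27, 33}
Set B = {4, 7, 13, 16, 22, 23, 27, 28, 36, 39}
A \ B includes elements in A that are not in B.
Check each element of A:
16 (in B, remove), 17 (not in B, keep), 24 (not in B, keep), 26 (not in B, keep), 27 (in B, remove), 33 (not in B, keep)
A \ B = {17, 24, 26, 33}

{17, 24, 26, 33}


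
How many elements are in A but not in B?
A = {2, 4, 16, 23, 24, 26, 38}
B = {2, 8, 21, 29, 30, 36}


Set A = {2, 4, 16, 23, 24, 26, 38}
Set B = {2, 8, 21, 29, 30, 36}
A \ B = {4, 16, 23, 24, 26, 38}
|A \ B| = 6

6


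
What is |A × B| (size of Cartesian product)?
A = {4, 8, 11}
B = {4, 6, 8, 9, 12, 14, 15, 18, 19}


Set A = {4, 8, 11} has 3 elements.
Set B = {4, 6, 8, 9, 12, 14, 15, 18, 19} has 9 elements.
|A × B| = |A| × |B| = 3 × 9 = 27

27


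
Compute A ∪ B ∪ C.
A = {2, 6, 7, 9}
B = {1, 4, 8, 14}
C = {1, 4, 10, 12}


Set A = {2, 6, 7, 9}
Set B = {1, 4, 8, 14}
Set C = {1, 4, 10, 12}
First, A ∪ B = {1, 2, 4, 6, 7, 8, 9, 14}
Then, (A ∪ B) ∪ C = {1, 2, 4, 6, 7, 8, 9, 10, 12, 14}

{1, 2, 4, 6, 7, 8, 9, 10, 12, 14}


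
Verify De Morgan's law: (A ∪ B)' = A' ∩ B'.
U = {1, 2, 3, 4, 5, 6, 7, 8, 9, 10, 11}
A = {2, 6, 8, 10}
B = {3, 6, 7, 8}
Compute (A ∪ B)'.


U = {1, 2, 3, 4, 5, 6, 7, 8, 9, 10, 11}
A = {2, 6, 8, 10}, B = {3, 6, 7, 8}
A ∪ B = {2, 3, 6, 7, 8, 10}
(A ∪ B)' = U \ (A ∪ B) = {1, 4, 5, 9, 11}
Verification via A' ∩ B': A' = {1, 3, 4, 5, 7, 9, 11}, B' = {1, 2, 4, 5, 9, 10, 11}
A' ∩ B' = {1, 4, 5, 9, 11} ✓

{1, 4, 5, 9, 11}


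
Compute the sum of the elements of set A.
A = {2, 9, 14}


Set A = {2, 9, 14}
Sum = 2 + 9 + 14 = 25

25


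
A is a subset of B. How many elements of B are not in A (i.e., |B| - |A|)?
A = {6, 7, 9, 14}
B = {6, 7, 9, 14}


Set A = {6, 7, 9, 14}, |A| = 4
Set B = {6, 7, 9, 14}, |B| = 4
Since A ⊆ B: B \ A = {}
|B| - |A| = 4 - 4 = 0

0


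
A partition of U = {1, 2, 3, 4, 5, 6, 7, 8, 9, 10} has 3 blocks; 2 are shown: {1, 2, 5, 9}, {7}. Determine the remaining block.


U = {1, 2, 3, 4, 5, 6, 7, 8, 9, 10}
Shown blocks: {1, 2, 5, 9}, {7}
A partition's blocks are pairwise disjoint and cover U, so the missing block = U \ (union of shown blocks).
Union of shown blocks: {1, 2, 5, 7, 9}
Missing block = U \ (union) = {3, 4, 6, 8, 10}

{3, 4, 6, 8, 10}


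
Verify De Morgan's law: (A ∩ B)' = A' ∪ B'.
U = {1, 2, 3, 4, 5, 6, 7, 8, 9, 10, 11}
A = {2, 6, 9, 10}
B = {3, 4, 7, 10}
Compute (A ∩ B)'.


U = {1, 2, 3, 4, 5, 6, 7, 8, 9, 10, 11}
A = {2, 6, 9, 10}, B = {3, 4, 7, 10}
A ∩ B = {10}
(A ∩ B)' = U \ (A ∩ B) = {1, 2, 3, 4, 5, 6, 7, 8, 9, 11}
Verification via A' ∪ B': A' = {1, 3, 4, 5, 7, 8, 11}, B' = {1, 2, 5, 6, 8, 9, 11}
A' ∪ B' = {1, 2, 3, 4, 5, 6, 7, 8, 9, 11} ✓

{1, 2, 3, 4, 5, 6, 7, 8, 9, 11}


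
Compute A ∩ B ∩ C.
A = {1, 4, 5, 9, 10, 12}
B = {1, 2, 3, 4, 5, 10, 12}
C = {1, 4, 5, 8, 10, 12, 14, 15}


Set A = {1, 4, 5, 9, 10, 12}
Set B = {1, 2, 3, 4, 5, 10, 12}
Set C = {1, 4, 5, 8, 10, 12, 14, 15}
First, A ∩ B = {1, 4, 5, 10, 12}
Then, (A ∩ B) ∩ C = {1, 4, 5, 10, 12}

{1, 4, 5, 10, 12}


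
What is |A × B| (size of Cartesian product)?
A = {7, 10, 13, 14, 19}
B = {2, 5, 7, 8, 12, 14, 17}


Set A = {7, 10, 13, 14, 19} has 5 elements.
Set B = {2, 5, 7, 8, 12, 14, 17} has 7 elements.
|A × B| = |A| × |B| = 5 × 7 = 35

35


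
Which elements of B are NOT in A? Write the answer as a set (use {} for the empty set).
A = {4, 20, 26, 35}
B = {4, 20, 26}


Set A = {4, 20, 26, 35}
Set B = {4, 20, 26}
Check each element of B against A:
4 ∈ A, 20 ∈ A, 26 ∈ A
Elements of B not in A: {}

{}


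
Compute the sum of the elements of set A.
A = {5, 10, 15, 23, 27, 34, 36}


Set A = {5, 10, 15, 23, 27, 34, 36}
Sum = 5 + 10 + 15 + 23 + 27 + 34 + 36 = 150

150


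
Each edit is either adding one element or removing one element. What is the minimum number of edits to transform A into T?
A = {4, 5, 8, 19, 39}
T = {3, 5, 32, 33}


Set A = {4, 5, 8, 19, 39}
Set T = {3, 5, 32, 33}
Elements to remove from A (in A, not in T): {4, 8, 19, 39} → 4 removals
Elements to add to A (in T, not in A): {3, 32, 33} → 3 additions
Total edits = 4 + 3 = 7

7


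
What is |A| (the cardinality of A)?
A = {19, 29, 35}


Set A = {19, 29, 35}
Listing elements: 19, 29, 35
Counting: 3 elements
|A| = 3

3


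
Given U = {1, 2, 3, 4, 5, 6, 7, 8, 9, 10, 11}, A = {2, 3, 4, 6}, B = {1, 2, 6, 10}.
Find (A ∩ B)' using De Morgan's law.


U = {1, 2, 3, 4, 5, 6, 7, 8, 9, 10, 11}
A = {2, 3, 4, 6}, B = {1, 2, 6, 10}
A ∩ B = {2, 6}
(A ∩ B)' = U \ (A ∩ B) = {1, 3, 4, 5, 7, 8, 9, 10, 11}
Verification via A' ∪ B': A' = {1, 5, 7, 8, 9, 10, 11}, B' = {3, 4, 5, 7, 8, 9, 11}
A' ∪ B' = {1, 3, 4, 5, 7, 8, 9, 10, 11} ✓

{1, 3, 4, 5, 7, 8, 9, 10, 11}


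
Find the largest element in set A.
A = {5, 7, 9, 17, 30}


Set A = {5, 7, 9, 17, 30}
Elements in ascending order: 5, 7, 9, 17, 30
The largest element is 30.

30


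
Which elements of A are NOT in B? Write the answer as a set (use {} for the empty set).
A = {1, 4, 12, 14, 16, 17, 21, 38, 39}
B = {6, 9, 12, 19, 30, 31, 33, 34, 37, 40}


Set A = {1, 4, 12, 14, 16, 17, 21, 38, 39}
Set B = {6, 9, 12, 19, 30, 31, 33, 34, 37, 40}
Check each element of A against B:
1 ∉ B (include), 4 ∉ B (include), 12 ∈ B, 14 ∉ B (include), 16 ∉ B (include), 17 ∉ B (include), 21 ∉ B (include), 38 ∉ B (include), 39 ∉ B (include)
Elements of A not in B: {1, 4, 14, 16, 17, 21, 38, 39}

{1, 4, 14, 16, 17, 21, 38, 39}


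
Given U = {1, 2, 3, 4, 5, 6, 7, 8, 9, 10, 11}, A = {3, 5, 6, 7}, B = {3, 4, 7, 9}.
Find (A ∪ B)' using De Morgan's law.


U = {1, 2, 3, 4, 5, 6, 7, 8, 9, 10, 11}
A = {3, 5, 6, 7}, B = {3, 4, 7, 9}
A ∪ B = {3, 4, 5, 6, 7, 9}
(A ∪ B)' = U \ (A ∪ B) = {1, 2, 8, 10, 11}
Verification via A' ∩ B': A' = {1, 2, 4, 8, 9, 10, 11}, B' = {1, 2, 5, 6, 8, 10, 11}
A' ∩ B' = {1, 2, 8, 10, 11} ✓

{1, 2, 8, 10, 11}


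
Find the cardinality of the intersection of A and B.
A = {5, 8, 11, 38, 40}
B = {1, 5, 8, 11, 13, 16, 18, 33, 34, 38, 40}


Set A = {5, 8, 11, 38, 40}
Set B = {1, 5, 8, 11, 13, 16, 18, 33, 34, 38, 40}
A ∩ B = {5, 8, 11, 38, 40}
|A ∩ B| = 5

5


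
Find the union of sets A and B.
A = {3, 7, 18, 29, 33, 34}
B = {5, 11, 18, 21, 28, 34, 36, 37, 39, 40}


Set A = {3, 7, 18, 29, 33, 34}
Set B = {5, 11, 18, 21, 28, 34, 36, 37, 39, 40}
A ∪ B includes all elements in either set.
Elements from A: {3, 7, 18, 29, 33, 34}
Elements from B not already included: {5, 11, 21, 28, 36, 37, 39, 40}
A ∪ B = {3, 5, 7, 11, 18, 21, 28, 29, 33, 34, 36, 37, 39, 40}

{3, 5, 7, 11, 18, 21, 28, 29, 33, 34, 36, 37, 39, 40}


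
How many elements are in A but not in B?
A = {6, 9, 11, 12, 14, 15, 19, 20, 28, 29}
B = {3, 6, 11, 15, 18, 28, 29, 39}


Set A = {6, 9, 11, 12, 14, 15, 19, 20, 28, 29}
Set B = {3, 6, 11, 15, 18, 28, 29, 39}
A \ B = {9, 12, 14, 19, 20}
|A \ B| = 5

5


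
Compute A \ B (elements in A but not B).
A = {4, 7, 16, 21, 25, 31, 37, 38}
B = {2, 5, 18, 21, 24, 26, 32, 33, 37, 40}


Set A = {4, 7, 16, 21, 25, 31, 37, 38}
Set B = {2, 5, 18, 21, 24, 26, 32, 33, 37, 40}
A \ B includes elements in A that are not in B.
Check each element of A:
4 (not in B, keep), 7 (not in B, keep), 16 (not in B, keep), 21 (in B, remove), 25 (not in B, keep), 31 (not in B, keep), 37 (in B, remove), 38 (not in B, keep)
A \ B = {4, 7, 16, 25, 31, 38}

{4, 7, 16, 25, 31, 38}


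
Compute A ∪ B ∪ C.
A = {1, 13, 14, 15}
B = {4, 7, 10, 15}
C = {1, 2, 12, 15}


Set A = {1, 13, 14, 15}
Set B = {4, 7, 10, 15}
Set C = {1, 2, 12, 15}
First, A ∪ B = {1, 4, 7, 10, 13, 14, 15}
Then, (A ∪ B) ∪ C = {1, 2, 4, 7, 10, 12, 13, 14, 15}

{1, 2, 4, 7, 10, 12, 13, 14, 15}


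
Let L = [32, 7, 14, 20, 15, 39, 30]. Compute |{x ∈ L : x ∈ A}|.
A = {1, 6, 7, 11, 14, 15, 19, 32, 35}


Set A = {1, 6, 7, 11, 14, 15, 19, 32, 35}
Candidates: [32, 7, 14, 20, 15, 39, 30]
Check each candidate:
32 ∈ A, 7 ∈ A, 14 ∈ A, 20 ∉ A, 15 ∈ A, 39 ∉ A, 30 ∉ A
Count of candidates in A: 4

4


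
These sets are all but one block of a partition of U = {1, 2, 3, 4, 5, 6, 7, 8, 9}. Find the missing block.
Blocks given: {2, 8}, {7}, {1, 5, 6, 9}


U = {1, 2, 3, 4, 5, 6, 7, 8, 9}
Shown blocks: {2, 8}, {7}, {1, 5, 6, 9}
A partition's blocks are pairwise disjoint and cover U, so the missing block = U \ (union of shown blocks).
Union of shown blocks: {1, 2, 5, 6, 7, 8, 9}
Missing block = U \ (union) = {3, 4}

{3, 4}


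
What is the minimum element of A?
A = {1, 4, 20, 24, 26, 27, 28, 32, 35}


Set A = {1, 4, 20, 24, 26, 27, 28, 32, 35}
Elements in ascending order: 1, 4, 20, 24, 26, 27, 28, 32, 35
The smallest element is 1.

1


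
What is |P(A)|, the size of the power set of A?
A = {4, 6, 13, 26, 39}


Set A = {4, 6, 13, 26, 39}
|A| = 5
The power set P(A) contains all subsets of A.
|P(A)| = 2^|A| = 2^5 = 32

32


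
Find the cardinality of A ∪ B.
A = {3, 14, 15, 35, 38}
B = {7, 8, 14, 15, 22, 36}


Set A = {3, 14, 15, 35, 38}, |A| = 5
Set B = {7, 8, 14, 15, 22, 36}, |B| = 6
A ∩ B = {14, 15}, |A ∩ B| = 2
|A ∪ B| = |A| + |B| - |A ∩ B| = 5 + 6 - 2 = 9

9


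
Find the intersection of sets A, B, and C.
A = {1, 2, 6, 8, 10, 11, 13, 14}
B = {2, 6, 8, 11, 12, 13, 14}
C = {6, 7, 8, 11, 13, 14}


Set A = {1, 2, 6, 8, 10, 11, 13, 14}
Set B = {2, 6, 8, 11, 12, 13, 14}
Set C = {6, 7, 8, 11, 13, 14}
First, A ∩ B = {2, 6, 8, 11, 13, 14}
Then, (A ∩ B) ∩ C = {6, 8, 11, 13, 14}

{6, 8, 11, 13, 14}


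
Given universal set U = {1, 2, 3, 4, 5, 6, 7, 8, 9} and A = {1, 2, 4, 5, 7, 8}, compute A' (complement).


Universal set U = {1, 2, 3, 4, 5, 6, 7, 8, 9}
Set A = {1, 2, 4, 5, 7, 8}
A' = U \ A = elements in U but not in A
Checking each element of U:
1 (in A, exclude), 2 (in A, exclude), 3 (not in A, include), 4 (in A, exclude), 5 (in A, exclude), 6 (not in A, include), 7 (in A, exclude), 8 (in A, exclude), 9 (not in A, include)
A' = {3, 6, 9}

{3, 6, 9}


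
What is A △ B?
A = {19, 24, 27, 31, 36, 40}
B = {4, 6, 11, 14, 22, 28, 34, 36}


Set A = {19, 24, 27, 31, 36, 40}
Set B = {4, 6, 11, 14, 22, 28, 34, 36}
A △ B = (A \ B) ∪ (B \ A)
Elements in A but not B: {19, 24, 27, 31, 40}
Elements in B but not A: {4, 6, 11, 14, 22, 28, 34}
A △ B = {4, 6, 11, 14, 19, 22, 24, 27, 28, 31, 34, 40}

{4, 6, 11, 14, 19, 22, 24, 27, 28, 31, 34, 40}


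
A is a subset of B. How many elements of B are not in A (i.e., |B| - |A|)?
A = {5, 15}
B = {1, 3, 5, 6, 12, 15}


Set A = {5, 15}, |A| = 2
Set B = {1, 3, 5, 6, 12, 15}, |B| = 6
Since A ⊆ B: B \ A = {1, 3, 6, 12}
|B| - |A| = 6 - 2 = 4

4


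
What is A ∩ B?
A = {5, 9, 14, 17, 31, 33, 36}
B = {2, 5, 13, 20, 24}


Set A = {5, 9, 14, 17, 31, 33, 36}
Set B = {2, 5, 13, 20, 24}
A ∩ B includes only elements in both sets.
Check each element of A against B:
5 ✓, 9 ✗, 14 ✗, 17 ✗, 31 ✗, 33 ✗, 36 ✗
A ∩ B = {5}

{5}


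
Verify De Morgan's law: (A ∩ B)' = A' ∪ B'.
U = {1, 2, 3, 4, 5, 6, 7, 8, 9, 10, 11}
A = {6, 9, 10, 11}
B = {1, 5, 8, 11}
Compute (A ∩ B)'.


U = {1, 2, 3, 4, 5, 6, 7, 8, 9, 10, 11}
A = {6, 9, 10, 11}, B = {1, 5, 8, 11}
A ∩ B = {11}
(A ∩ B)' = U \ (A ∩ B) = {1, 2, 3, 4, 5, 6, 7, 8, 9, 10}
Verification via A' ∪ B': A' = {1, 2, 3, 4, 5, 7, 8}, B' = {2, 3, 4, 6, 7, 9, 10}
A' ∪ B' = {1, 2, 3, 4, 5, 6, 7, 8, 9, 10} ✓

{1, 2, 3, 4, 5, 6, 7, 8, 9, 10}


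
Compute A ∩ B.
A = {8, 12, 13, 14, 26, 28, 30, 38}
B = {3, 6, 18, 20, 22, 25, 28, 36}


Set A = {8, 12, 13, 14, 26, 28, 30, 38}
Set B = {3, 6, 18, 20, 22, 25, 28, 36}
A ∩ B includes only elements in both sets.
Check each element of A against B:
8 ✗, 12 ✗, 13 ✗, 14 ✗, 26 ✗, 28 ✓, 30 ✗, 38 ✗
A ∩ B = {28}

{28}


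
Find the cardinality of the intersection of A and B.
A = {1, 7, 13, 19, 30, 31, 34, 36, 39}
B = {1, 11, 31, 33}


Set A = {1, 7, 13, 19, 30, 31, 34, 36, 39}
Set B = {1, 11, 31, 33}
A ∩ B = {1, 31}
|A ∩ B| = 2

2


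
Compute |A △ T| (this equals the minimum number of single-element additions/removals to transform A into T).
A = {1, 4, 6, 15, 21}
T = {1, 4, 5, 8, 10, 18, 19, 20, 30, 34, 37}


Set A = {1, 4, 6, 15, 21}
Set T = {1, 4, 5, 8, 10, 18, 19, 20, 30, 34, 37}
Elements to remove from A (in A, not in T): {6, 15, 21} → 3 removals
Elements to add to A (in T, not in A): {5, 8, 10, 18, 19, 20, 30, 34, 37} → 9 additions
Total edits = 3 + 9 = 12

12


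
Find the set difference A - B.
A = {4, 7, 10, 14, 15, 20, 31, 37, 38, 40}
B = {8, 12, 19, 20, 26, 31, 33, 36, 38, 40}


Set A = {4, 7, 10, 14, 15, 20, 31, 37, 38, 40}
Set B = {8, 12, 19, 20, 26, 31, 33, 36, 38, 40}
A \ B includes elements in A that are not in B.
Check each element of A:
4 (not in B, keep), 7 (not in B, keep), 10 (not in B, keep), 14 (not in B, keep), 15 (not in B, keep), 20 (in B, remove), 31 (in B, remove), 37 (not in B, keep), 38 (in B, remove), 40 (in B, remove)
A \ B = {4, 7, 10, 14, 15, 37}

{4, 7, 10, 14, 15, 37}


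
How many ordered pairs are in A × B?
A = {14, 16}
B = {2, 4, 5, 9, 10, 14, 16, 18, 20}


Set A = {14, 16} has 2 elements.
Set B = {2, 4, 5, 9, 10, 14, 16, 18, 20} has 9 elements.
|A × B| = |A| × |B| = 2 × 9 = 18

18


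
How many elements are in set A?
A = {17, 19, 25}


Set A = {17, 19, 25}
Listing elements: 17, 19, 25
Counting: 3 elements
|A| = 3

3


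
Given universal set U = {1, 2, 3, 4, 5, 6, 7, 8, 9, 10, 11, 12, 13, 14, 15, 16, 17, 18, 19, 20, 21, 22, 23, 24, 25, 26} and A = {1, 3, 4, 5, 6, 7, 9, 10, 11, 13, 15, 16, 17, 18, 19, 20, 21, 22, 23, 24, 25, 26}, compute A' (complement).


Universal set U = {1, 2, 3, 4, 5, 6, 7, 8, 9, 10, 11, 12, 13, 14, 15, 16, 17, 18, 19, 20, 21, 22, 23, 24, 25, 26}
Set A = {1, 3, 4, 5, 6, 7, 9, 10, 11, 13, 15, 16, 17, 18, 19, 20, 21, 22, 23, 24, 25, 26}
A' = U \ A = elements in U but not in A
Checking each element of U:
1 (in A, exclude), 2 (not in A, include), 3 (in A, exclude), 4 (in A, exclude), 5 (in A, exclude), 6 (in A, exclude), 7 (in A, exclude), 8 (not in A, include), 9 (in A, exclude), 10 (in A, exclude), 11 (in A, exclude), 12 (not in A, include), 13 (in A, exclude), 14 (not in A, include), 15 (in A, exclude), 16 (in A, exclude), 17 (in A, exclude), 18 (in A, exclude), 19 (in A, exclude), 20 (in A, exclude), 21 (in A, exclude), 22 (in A, exclude), 23 (in A, exclude), 24 (in A, exclude), 25 (in A, exclude), 26 (in A, exclude)
A' = {2, 8, 12, 14}

{2, 8, 12, 14}


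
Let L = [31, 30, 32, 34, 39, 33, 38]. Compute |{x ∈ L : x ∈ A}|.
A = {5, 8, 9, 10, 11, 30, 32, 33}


Set A = {5, 8, 9, 10, 11, 30, 32, 33}
Candidates: [31, 30, 32, 34, 39, 33, 38]
Check each candidate:
31 ∉ A, 30 ∈ A, 32 ∈ A, 34 ∉ A, 39 ∉ A, 33 ∈ A, 38 ∉ A
Count of candidates in A: 3

3


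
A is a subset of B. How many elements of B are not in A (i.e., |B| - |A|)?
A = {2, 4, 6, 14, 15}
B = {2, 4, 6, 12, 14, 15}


Set A = {2, 4, 6, 14, 15}, |A| = 5
Set B = {2, 4, 6, 12, 14, 15}, |B| = 6
Since A ⊆ B: B \ A = {12}
|B| - |A| = 6 - 5 = 1

1
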